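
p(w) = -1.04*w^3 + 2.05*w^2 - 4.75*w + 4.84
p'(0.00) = -4.75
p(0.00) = 4.84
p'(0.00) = -4.75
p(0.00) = 4.84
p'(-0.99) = -11.87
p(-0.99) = 12.56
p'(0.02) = -4.67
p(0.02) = 4.75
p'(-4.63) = -90.62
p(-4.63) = 174.00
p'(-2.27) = -30.13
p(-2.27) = 38.35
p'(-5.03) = -104.31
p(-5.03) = 212.95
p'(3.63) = -30.98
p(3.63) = -35.14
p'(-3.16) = -48.86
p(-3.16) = 73.14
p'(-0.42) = -7.02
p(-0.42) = 7.27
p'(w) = -3.12*w^2 + 4.1*w - 4.75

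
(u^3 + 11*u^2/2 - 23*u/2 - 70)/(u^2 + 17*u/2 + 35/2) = (2*u^2 + u - 28)/(2*u + 7)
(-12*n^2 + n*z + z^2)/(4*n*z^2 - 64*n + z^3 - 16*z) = (-3*n + z)/(z^2 - 16)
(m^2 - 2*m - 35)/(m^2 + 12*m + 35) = (m - 7)/(m + 7)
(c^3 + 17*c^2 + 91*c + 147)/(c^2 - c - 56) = (c^2 + 10*c + 21)/(c - 8)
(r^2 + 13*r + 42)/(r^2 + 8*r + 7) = (r + 6)/(r + 1)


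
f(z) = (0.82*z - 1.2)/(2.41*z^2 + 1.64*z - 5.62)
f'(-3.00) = -0.30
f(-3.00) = -0.33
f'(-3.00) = -0.30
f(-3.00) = -0.33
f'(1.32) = 2.80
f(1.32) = -0.16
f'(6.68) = -0.00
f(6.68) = 0.04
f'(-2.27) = -2.74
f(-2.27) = -1.00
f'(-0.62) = -0.21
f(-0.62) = 0.30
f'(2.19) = 0.01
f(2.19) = 0.06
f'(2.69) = -0.01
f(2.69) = 0.06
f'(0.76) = 0.07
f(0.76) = 0.19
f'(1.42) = 0.65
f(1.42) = -0.02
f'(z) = (-4.82*z - 1.64)*(0.82*z - 1.2)/(2.41*z^2 + 1.64*z - 5.62)^2 + 0.82/(2.41*z^2 + 1.64*z - 5.62)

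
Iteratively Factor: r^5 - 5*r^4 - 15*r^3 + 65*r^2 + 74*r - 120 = (r - 4)*(r^4 - r^3 - 19*r^2 - 11*r + 30) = (r - 4)*(r + 3)*(r^3 - 4*r^2 - 7*r + 10) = (r - 5)*(r - 4)*(r + 3)*(r^2 + r - 2) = (r - 5)*(r - 4)*(r - 1)*(r + 3)*(r + 2)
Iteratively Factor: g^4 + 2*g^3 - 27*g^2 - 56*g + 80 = (g - 5)*(g^3 + 7*g^2 + 8*g - 16) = (g - 5)*(g + 4)*(g^2 + 3*g - 4) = (g - 5)*(g + 4)^2*(g - 1)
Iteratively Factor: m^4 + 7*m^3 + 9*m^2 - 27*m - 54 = (m - 2)*(m^3 + 9*m^2 + 27*m + 27) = (m - 2)*(m + 3)*(m^2 + 6*m + 9) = (m - 2)*(m + 3)^2*(m + 3)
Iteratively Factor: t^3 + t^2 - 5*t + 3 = (t - 1)*(t^2 + 2*t - 3) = (t - 1)^2*(t + 3)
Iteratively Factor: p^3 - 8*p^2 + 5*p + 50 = (p - 5)*(p^2 - 3*p - 10) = (p - 5)*(p + 2)*(p - 5)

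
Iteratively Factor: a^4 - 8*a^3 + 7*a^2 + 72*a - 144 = (a - 4)*(a^3 - 4*a^2 - 9*a + 36) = (a - 4)^2*(a^2 - 9) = (a - 4)^2*(a + 3)*(a - 3)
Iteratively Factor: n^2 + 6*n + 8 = (n + 2)*(n + 4)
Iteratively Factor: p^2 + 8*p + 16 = (p + 4)*(p + 4)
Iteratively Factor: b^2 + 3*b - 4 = (b - 1)*(b + 4)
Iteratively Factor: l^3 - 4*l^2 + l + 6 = (l - 3)*(l^2 - l - 2) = (l - 3)*(l - 2)*(l + 1)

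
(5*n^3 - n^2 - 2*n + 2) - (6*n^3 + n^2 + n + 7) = -n^3 - 2*n^2 - 3*n - 5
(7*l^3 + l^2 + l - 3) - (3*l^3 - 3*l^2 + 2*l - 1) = 4*l^3 + 4*l^2 - l - 2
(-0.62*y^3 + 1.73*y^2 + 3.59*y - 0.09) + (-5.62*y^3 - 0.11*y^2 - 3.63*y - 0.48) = -6.24*y^3 + 1.62*y^2 - 0.04*y - 0.57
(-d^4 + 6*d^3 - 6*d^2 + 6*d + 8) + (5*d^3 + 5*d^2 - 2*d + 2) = -d^4 + 11*d^3 - d^2 + 4*d + 10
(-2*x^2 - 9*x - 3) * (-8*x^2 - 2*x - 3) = 16*x^4 + 76*x^3 + 48*x^2 + 33*x + 9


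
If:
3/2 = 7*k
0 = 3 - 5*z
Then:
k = 3/14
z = 3/5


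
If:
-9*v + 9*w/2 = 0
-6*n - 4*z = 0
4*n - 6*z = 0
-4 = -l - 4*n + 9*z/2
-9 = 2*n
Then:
No Solution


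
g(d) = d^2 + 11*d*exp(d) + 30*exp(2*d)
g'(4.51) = 501526.42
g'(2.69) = 13624.68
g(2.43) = 4180.25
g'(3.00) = 25095.49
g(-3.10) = 8.13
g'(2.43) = 8174.88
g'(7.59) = 235010407.54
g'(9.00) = 3940489505.47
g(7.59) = 117576957.76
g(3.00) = 12774.69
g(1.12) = 320.81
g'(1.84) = 2579.17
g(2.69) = 6953.81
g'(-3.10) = -7.12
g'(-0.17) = 50.07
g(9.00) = 1970601360.43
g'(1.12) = 637.31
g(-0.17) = 19.80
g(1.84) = 1320.22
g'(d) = 11*d*exp(d) + 2*d + 60*exp(2*d) + 11*exp(d)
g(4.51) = 252534.28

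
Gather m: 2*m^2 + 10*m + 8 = 2*m^2 + 10*m + 8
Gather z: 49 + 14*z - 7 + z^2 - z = z^2 + 13*z + 42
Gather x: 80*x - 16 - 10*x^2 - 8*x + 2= -10*x^2 + 72*x - 14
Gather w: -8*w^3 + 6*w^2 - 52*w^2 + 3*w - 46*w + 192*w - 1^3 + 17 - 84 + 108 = -8*w^3 - 46*w^2 + 149*w + 40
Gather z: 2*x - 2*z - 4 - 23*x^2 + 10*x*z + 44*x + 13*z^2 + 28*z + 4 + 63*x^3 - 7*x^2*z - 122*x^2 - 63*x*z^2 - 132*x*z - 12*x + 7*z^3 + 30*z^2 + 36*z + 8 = 63*x^3 - 145*x^2 + 34*x + 7*z^3 + z^2*(43 - 63*x) + z*(-7*x^2 - 122*x + 62) + 8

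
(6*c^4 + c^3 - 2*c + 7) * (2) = 12*c^4 + 2*c^3 - 4*c + 14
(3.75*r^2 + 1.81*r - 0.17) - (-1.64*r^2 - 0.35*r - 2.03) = 5.39*r^2 + 2.16*r + 1.86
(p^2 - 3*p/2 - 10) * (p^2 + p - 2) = p^4 - p^3/2 - 27*p^2/2 - 7*p + 20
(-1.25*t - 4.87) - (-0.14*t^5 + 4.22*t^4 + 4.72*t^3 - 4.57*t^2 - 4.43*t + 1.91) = 0.14*t^5 - 4.22*t^4 - 4.72*t^3 + 4.57*t^2 + 3.18*t - 6.78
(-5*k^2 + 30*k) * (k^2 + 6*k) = -5*k^4 + 180*k^2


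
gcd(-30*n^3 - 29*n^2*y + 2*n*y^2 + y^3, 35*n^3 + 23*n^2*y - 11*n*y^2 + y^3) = -5*n^2 - 4*n*y + y^2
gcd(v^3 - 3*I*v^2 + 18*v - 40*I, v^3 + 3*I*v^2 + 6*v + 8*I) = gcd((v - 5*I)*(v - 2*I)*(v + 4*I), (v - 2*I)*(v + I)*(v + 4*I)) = v^2 + 2*I*v + 8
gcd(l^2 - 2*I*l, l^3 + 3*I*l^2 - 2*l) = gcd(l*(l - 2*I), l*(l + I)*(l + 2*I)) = l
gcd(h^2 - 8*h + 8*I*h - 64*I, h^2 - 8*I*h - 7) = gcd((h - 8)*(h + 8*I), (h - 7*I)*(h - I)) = 1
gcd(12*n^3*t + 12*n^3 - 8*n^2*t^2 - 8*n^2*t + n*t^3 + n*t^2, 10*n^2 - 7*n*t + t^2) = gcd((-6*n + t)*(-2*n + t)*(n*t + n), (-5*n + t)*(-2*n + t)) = -2*n + t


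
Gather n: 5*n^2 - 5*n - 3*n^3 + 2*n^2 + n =-3*n^3 + 7*n^2 - 4*n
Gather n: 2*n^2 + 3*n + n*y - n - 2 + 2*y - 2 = 2*n^2 + n*(y + 2) + 2*y - 4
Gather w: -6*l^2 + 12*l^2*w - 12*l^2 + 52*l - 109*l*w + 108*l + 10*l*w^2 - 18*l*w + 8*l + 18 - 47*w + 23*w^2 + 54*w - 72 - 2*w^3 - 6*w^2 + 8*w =-18*l^2 + 168*l - 2*w^3 + w^2*(10*l + 17) + w*(12*l^2 - 127*l + 15) - 54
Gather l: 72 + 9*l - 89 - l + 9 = 8*l - 8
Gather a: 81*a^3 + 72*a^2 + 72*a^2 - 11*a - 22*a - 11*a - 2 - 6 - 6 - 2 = 81*a^3 + 144*a^2 - 44*a - 16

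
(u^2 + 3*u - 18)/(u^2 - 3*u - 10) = (-u^2 - 3*u + 18)/(-u^2 + 3*u + 10)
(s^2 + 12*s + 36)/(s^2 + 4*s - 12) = (s + 6)/(s - 2)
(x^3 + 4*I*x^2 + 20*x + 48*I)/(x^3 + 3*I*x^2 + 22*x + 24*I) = (x + 2*I)/(x + I)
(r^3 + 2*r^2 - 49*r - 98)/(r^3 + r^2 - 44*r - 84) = (r + 7)/(r + 6)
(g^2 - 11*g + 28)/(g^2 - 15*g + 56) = (g - 4)/(g - 8)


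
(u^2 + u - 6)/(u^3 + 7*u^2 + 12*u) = (u - 2)/(u*(u + 4))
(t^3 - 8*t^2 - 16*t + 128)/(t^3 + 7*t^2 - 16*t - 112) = (t - 8)/(t + 7)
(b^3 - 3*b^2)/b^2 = b - 3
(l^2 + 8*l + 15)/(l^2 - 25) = (l + 3)/(l - 5)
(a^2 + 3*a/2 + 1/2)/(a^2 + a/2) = (a + 1)/a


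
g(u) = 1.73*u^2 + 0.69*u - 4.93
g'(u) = 3.46*u + 0.69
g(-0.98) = -3.94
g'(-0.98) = -2.70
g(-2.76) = 6.34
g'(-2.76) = -8.86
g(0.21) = -4.71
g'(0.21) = 1.42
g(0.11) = -4.83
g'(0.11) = 1.07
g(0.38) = -4.42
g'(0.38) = 2.00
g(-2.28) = 2.49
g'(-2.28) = -7.20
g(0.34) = -4.50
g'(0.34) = 1.87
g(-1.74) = -0.89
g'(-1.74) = -5.33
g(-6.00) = 53.21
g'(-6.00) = -20.07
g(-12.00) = 235.91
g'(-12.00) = -40.83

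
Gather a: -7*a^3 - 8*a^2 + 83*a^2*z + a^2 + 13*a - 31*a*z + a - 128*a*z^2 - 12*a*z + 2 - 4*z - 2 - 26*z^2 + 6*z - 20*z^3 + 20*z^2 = -7*a^3 + a^2*(83*z - 7) + a*(-128*z^2 - 43*z + 14) - 20*z^3 - 6*z^2 + 2*z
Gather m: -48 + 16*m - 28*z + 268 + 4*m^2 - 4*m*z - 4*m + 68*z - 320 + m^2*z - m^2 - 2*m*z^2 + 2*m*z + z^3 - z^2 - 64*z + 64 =m^2*(z + 3) + m*(-2*z^2 - 2*z + 12) + z^3 - z^2 - 24*z - 36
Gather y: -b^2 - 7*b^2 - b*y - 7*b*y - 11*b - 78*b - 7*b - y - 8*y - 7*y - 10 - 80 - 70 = -8*b^2 - 96*b + y*(-8*b - 16) - 160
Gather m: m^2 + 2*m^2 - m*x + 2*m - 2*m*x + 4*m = 3*m^2 + m*(6 - 3*x)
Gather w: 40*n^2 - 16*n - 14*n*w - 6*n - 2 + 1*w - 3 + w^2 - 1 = 40*n^2 - 22*n + w^2 + w*(1 - 14*n) - 6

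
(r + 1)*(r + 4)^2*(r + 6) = r^4 + 15*r^3 + 78*r^2 + 160*r + 96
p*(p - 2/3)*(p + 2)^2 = p^4 + 10*p^3/3 + 4*p^2/3 - 8*p/3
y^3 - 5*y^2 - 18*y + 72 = (y - 6)*(y - 3)*(y + 4)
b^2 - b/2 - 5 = (b - 5/2)*(b + 2)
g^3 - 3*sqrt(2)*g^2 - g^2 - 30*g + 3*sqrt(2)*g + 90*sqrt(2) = (g - 6)*(g + 5)*(g - 3*sqrt(2))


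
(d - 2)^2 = d^2 - 4*d + 4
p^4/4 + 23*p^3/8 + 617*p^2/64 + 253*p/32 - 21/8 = (p/4 + 1)*(p - 1/4)*(p + 7/4)*(p + 6)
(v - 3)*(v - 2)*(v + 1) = v^3 - 4*v^2 + v + 6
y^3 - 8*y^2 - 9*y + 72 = (y - 8)*(y - 3)*(y + 3)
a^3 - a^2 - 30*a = a*(a - 6)*(a + 5)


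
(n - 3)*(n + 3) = n^2 - 9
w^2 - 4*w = w*(w - 4)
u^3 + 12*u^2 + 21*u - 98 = (u - 2)*(u + 7)^2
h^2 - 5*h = h*(h - 5)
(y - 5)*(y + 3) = y^2 - 2*y - 15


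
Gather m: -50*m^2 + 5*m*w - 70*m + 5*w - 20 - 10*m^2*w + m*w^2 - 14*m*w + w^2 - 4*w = m^2*(-10*w - 50) + m*(w^2 - 9*w - 70) + w^2 + w - 20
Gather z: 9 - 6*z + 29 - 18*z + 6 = 44 - 24*z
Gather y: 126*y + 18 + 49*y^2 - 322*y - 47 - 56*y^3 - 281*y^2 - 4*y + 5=-56*y^3 - 232*y^2 - 200*y - 24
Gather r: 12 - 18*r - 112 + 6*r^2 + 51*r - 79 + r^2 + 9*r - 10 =7*r^2 + 42*r - 189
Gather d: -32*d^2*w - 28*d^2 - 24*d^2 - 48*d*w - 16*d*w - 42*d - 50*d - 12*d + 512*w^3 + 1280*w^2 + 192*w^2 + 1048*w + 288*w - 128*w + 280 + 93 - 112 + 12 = d^2*(-32*w - 52) + d*(-64*w - 104) + 512*w^3 + 1472*w^2 + 1208*w + 273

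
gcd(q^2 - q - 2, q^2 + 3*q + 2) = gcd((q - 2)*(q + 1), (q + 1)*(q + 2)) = q + 1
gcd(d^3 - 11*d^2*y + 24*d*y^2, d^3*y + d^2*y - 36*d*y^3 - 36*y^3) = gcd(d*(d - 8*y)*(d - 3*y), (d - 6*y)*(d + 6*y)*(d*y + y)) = 1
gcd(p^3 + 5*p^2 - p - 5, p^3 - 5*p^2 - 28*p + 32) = p - 1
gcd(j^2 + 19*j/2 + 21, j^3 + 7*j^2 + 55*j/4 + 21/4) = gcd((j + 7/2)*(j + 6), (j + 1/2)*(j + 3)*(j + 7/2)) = j + 7/2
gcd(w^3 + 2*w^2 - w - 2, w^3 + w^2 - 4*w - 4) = w^2 + 3*w + 2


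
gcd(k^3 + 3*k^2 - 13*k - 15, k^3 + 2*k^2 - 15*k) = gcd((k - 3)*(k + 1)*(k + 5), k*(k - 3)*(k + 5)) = k^2 + 2*k - 15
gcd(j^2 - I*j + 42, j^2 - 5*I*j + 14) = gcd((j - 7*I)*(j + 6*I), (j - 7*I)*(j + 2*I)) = j - 7*I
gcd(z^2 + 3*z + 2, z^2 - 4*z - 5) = z + 1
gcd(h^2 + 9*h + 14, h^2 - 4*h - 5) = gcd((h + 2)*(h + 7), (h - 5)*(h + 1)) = 1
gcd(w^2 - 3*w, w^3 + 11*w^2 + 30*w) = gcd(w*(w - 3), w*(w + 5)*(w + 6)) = w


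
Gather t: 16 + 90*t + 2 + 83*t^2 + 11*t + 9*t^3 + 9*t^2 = 9*t^3 + 92*t^2 + 101*t + 18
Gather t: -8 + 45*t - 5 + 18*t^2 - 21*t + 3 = 18*t^2 + 24*t - 10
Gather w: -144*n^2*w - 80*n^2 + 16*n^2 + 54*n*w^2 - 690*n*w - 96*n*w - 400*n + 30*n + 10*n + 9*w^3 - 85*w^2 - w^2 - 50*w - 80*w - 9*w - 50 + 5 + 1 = -64*n^2 - 360*n + 9*w^3 + w^2*(54*n - 86) + w*(-144*n^2 - 786*n - 139) - 44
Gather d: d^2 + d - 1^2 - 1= d^2 + d - 2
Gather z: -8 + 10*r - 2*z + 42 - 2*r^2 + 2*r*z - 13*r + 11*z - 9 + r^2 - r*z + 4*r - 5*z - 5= -r^2 + r + z*(r + 4) + 20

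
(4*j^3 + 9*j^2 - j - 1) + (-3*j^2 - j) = 4*j^3 + 6*j^2 - 2*j - 1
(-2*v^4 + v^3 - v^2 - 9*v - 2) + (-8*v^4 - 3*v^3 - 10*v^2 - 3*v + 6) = -10*v^4 - 2*v^3 - 11*v^2 - 12*v + 4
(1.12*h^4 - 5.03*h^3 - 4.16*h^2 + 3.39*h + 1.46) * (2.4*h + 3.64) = 2.688*h^5 - 7.9952*h^4 - 28.2932*h^3 - 7.0064*h^2 + 15.8436*h + 5.3144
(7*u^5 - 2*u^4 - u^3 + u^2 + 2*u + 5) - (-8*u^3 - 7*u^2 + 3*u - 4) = 7*u^5 - 2*u^4 + 7*u^3 + 8*u^2 - u + 9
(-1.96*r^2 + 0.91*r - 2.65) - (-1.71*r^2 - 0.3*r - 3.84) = -0.25*r^2 + 1.21*r + 1.19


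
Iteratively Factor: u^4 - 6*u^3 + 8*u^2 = (u)*(u^3 - 6*u^2 + 8*u) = u*(u - 2)*(u^2 - 4*u) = u^2*(u - 2)*(u - 4)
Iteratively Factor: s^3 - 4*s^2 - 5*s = (s + 1)*(s^2 - 5*s) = s*(s + 1)*(s - 5)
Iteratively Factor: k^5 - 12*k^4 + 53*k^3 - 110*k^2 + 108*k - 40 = (k - 1)*(k^4 - 11*k^3 + 42*k^2 - 68*k + 40) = (k - 2)*(k - 1)*(k^3 - 9*k^2 + 24*k - 20) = (k - 5)*(k - 2)*(k - 1)*(k^2 - 4*k + 4) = (k - 5)*(k - 2)^2*(k - 1)*(k - 2)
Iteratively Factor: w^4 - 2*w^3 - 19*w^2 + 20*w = (w)*(w^3 - 2*w^2 - 19*w + 20) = w*(w + 4)*(w^2 - 6*w + 5) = w*(w - 1)*(w + 4)*(w - 5)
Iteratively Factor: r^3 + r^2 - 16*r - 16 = (r + 1)*(r^2 - 16) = (r + 1)*(r + 4)*(r - 4)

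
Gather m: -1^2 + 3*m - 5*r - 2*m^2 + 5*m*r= -2*m^2 + m*(5*r + 3) - 5*r - 1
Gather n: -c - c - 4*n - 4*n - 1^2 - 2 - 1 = -2*c - 8*n - 4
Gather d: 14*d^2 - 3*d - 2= 14*d^2 - 3*d - 2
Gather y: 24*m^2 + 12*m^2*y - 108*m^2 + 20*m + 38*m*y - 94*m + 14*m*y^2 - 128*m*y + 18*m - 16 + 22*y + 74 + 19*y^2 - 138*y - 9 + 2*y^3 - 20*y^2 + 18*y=-84*m^2 - 56*m + 2*y^3 + y^2*(14*m - 1) + y*(12*m^2 - 90*m - 98) + 49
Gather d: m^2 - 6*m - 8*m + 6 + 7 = m^2 - 14*m + 13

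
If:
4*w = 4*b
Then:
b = w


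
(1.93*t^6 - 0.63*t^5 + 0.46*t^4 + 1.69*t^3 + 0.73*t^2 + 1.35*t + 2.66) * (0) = 0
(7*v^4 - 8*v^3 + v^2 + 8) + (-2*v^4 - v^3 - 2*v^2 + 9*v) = 5*v^4 - 9*v^3 - v^2 + 9*v + 8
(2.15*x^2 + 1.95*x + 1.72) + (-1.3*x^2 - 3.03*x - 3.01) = 0.85*x^2 - 1.08*x - 1.29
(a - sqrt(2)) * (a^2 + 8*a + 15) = a^3 - sqrt(2)*a^2 + 8*a^2 - 8*sqrt(2)*a + 15*a - 15*sqrt(2)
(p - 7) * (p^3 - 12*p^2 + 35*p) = p^4 - 19*p^3 + 119*p^2 - 245*p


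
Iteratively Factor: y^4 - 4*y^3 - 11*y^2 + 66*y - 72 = (y - 3)*(y^3 - y^2 - 14*y + 24) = (y - 3)^2*(y^2 + 2*y - 8) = (y - 3)^2*(y - 2)*(y + 4)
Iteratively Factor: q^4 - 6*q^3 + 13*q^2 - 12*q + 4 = (q - 2)*(q^3 - 4*q^2 + 5*q - 2) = (q - 2)^2*(q^2 - 2*q + 1) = (q - 2)^2*(q - 1)*(q - 1)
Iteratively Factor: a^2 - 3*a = (a - 3)*(a)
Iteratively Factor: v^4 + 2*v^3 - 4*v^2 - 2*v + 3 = (v + 1)*(v^3 + v^2 - 5*v + 3) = (v - 1)*(v + 1)*(v^2 + 2*v - 3) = (v - 1)^2*(v + 1)*(v + 3)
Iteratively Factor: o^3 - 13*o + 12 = (o - 1)*(o^2 + o - 12) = (o - 3)*(o - 1)*(o + 4)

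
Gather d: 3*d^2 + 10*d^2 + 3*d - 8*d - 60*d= 13*d^2 - 65*d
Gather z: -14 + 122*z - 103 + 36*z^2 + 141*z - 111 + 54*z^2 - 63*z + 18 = 90*z^2 + 200*z - 210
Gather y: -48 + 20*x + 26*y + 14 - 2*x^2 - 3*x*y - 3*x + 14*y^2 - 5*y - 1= -2*x^2 + 17*x + 14*y^2 + y*(21 - 3*x) - 35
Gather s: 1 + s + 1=s + 2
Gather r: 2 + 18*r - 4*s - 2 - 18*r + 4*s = 0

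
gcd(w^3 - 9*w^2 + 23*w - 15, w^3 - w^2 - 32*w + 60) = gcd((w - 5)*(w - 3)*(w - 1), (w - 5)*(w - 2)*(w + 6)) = w - 5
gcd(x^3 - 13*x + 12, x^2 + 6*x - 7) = x - 1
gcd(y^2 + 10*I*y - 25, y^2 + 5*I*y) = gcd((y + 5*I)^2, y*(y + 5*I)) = y + 5*I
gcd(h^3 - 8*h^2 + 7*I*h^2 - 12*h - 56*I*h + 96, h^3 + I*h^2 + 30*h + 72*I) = h^2 + 7*I*h - 12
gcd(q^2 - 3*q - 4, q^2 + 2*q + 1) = q + 1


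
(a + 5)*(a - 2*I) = a^2 + 5*a - 2*I*a - 10*I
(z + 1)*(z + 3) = z^2 + 4*z + 3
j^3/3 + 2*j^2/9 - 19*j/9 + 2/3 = (j/3 + 1)*(j - 2)*(j - 1/3)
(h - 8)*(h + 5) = h^2 - 3*h - 40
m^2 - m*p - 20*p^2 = (m - 5*p)*(m + 4*p)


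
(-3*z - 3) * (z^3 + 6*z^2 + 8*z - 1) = -3*z^4 - 21*z^3 - 42*z^2 - 21*z + 3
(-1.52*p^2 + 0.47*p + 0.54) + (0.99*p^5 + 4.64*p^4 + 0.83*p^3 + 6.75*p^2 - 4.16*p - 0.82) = 0.99*p^5 + 4.64*p^4 + 0.83*p^3 + 5.23*p^2 - 3.69*p - 0.28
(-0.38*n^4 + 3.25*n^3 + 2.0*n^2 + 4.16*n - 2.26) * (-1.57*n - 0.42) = 0.5966*n^5 - 4.9429*n^4 - 4.505*n^3 - 7.3712*n^2 + 1.801*n + 0.9492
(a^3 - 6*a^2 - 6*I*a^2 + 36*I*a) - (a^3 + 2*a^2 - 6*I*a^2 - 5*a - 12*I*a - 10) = -8*a^2 + 5*a + 48*I*a + 10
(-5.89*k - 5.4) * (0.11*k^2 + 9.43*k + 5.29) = -0.6479*k^3 - 56.1367*k^2 - 82.0801*k - 28.566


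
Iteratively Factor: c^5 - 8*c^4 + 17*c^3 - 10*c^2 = (c - 5)*(c^4 - 3*c^3 + 2*c^2) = (c - 5)*(c - 2)*(c^3 - c^2) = c*(c - 5)*(c - 2)*(c^2 - c) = c*(c - 5)*(c - 2)*(c - 1)*(c)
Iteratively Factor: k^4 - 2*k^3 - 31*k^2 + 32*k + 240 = (k - 5)*(k^3 + 3*k^2 - 16*k - 48) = (k - 5)*(k + 4)*(k^2 - k - 12) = (k - 5)*(k + 3)*(k + 4)*(k - 4)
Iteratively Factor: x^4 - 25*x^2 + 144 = (x - 3)*(x^3 + 3*x^2 - 16*x - 48) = (x - 3)*(x + 3)*(x^2 - 16) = (x - 4)*(x - 3)*(x + 3)*(x + 4)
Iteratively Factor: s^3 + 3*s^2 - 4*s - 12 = (s - 2)*(s^2 + 5*s + 6) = (s - 2)*(s + 2)*(s + 3)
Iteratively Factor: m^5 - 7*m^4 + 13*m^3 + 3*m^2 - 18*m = (m - 3)*(m^4 - 4*m^3 + m^2 + 6*m) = m*(m - 3)*(m^3 - 4*m^2 + m + 6) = m*(m - 3)*(m + 1)*(m^2 - 5*m + 6) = m*(m - 3)*(m - 2)*(m + 1)*(m - 3)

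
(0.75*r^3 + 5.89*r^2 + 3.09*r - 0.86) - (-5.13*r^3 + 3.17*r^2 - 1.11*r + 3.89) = 5.88*r^3 + 2.72*r^2 + 4.2*r - 4.75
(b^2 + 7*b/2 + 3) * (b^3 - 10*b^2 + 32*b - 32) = b^5 - 13*b^4/2 + 50*b^2 - 16*b - 96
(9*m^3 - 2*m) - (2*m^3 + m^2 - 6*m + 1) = 7*m^3 - m^2 + 4*m - 1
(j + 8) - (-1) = j + 9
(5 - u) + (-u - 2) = 3 - 2*u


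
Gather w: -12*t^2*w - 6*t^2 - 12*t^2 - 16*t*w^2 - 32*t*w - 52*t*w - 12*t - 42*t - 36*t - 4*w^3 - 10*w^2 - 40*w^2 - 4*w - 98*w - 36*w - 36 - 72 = -18*t^2 - 90*t - 4*w^3 + w^2*(-16*t - 50) + w*(-12*t^2 - 84*t - 138) - 108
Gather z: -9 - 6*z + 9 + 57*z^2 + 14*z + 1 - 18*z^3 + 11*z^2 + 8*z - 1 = -18*z^3 + 68*z^2 + 16*z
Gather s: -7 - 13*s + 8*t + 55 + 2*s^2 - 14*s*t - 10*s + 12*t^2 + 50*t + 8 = 2*s^2 + s*(-14*t - 23) + 12*t^2 + 58*t + 56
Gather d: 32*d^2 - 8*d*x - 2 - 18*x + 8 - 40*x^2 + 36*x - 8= 32*d^2 - 8*d*x - 40*x^2 + 18*x - 2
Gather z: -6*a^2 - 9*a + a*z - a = -6*a^2 + a*z - 10*a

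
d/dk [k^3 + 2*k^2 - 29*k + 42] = 3*k^2 + 4*k - 29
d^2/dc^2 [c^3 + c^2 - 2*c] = 6*c + 2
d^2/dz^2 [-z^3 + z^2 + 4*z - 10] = 2 - 6*z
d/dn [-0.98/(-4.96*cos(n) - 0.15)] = 4.8608*sin(n)/(4.96*cos(n) + 0.15)^2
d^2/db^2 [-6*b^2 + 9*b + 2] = -12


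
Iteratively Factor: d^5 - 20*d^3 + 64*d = (d - 4)*(d^4 + 4*d^3 - 4*d^2 - 16*d) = (d - 4)*(d - 2)*(d^3 + 6*d^2 + 8*d) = d*(d - 4)*(d - 2)*(d^2 + 6*d + 8) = d*(d - 4)*(d - 2)*(d + 2)*(d + 4)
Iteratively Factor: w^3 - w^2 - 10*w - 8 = (w + 1)*(w^2 - 2*w - 8) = (w + 1)*(w + 2)*(w - 4)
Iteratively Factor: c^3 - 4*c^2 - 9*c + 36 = (c - 4)*(c^2 - 9) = (c - 4)*(c + 3)*(c - 3)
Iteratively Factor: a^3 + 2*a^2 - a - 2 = (a + 2)*(a^2 - 1) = (a - 1)*(a + 2)*(a + 1)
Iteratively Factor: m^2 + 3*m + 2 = (m + 1)*(m + 2)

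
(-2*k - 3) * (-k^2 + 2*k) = 2*k^3 - k^2 - 6*k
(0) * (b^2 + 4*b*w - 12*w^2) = 0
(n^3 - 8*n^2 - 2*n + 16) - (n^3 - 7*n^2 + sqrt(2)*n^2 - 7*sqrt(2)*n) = -sqrt(2)*n^2 - n^2 - 2*n + 7*sqrt(2)*n + 16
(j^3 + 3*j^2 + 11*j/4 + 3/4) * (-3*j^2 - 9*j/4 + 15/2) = -3*j^5 - 45*j^4/4 - 15*j^3/2 + 225*j^2/16 + 303*j/16 + 45/8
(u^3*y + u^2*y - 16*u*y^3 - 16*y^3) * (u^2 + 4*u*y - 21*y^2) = u^5*y + 4*u^4*y^2 + u^4*y - 37*u^3*y^3 + 4*u^3*y^2 - 64*u^2*y^4 - 37*u^2*y^3 + 336*u*y^5 - 64*u*y^4 + 336*y^5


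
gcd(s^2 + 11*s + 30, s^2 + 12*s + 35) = s + 5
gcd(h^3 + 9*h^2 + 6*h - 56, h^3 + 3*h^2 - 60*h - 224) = h^2 + 11*h + 28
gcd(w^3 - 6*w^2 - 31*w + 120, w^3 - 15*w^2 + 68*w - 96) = w^2 - 11*w + 24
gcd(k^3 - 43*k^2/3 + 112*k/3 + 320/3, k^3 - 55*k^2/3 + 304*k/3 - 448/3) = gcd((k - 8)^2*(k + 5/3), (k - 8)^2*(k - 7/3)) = k^2 - 16*k + 64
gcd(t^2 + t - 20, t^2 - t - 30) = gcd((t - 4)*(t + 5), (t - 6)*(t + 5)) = t + 5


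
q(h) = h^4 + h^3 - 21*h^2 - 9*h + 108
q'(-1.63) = 50.11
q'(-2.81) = 43.96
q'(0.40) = -25.06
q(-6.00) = 486.00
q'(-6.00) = -513.00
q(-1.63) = 69.60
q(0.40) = 101.13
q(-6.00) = 486.00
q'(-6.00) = -513.00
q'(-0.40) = 8.02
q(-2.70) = 12.67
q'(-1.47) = 46.52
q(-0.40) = 108.20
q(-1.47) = 77.34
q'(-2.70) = 47.54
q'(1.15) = -47.25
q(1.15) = 73.15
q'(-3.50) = 3.25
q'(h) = 4*h^3 + 3*h^2 - 42*h - 9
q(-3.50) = -10.56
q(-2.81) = 7.63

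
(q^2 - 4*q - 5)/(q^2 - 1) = (q - 5)/(q - 1)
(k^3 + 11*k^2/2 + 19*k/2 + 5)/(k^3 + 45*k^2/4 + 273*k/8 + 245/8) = 4*(k^2 + 3*k + 2)/(4*k^2 + 35*k + 49)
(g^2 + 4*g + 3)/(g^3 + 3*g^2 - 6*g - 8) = (g + 3)/(g^2 + 2*g - 8)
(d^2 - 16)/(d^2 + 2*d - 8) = (d - 4)/(d - 2)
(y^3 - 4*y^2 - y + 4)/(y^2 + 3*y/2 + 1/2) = 2*(y^2 - 5*y + 4)/(2*y + 1)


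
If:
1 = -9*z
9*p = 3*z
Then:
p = -1/27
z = -1/9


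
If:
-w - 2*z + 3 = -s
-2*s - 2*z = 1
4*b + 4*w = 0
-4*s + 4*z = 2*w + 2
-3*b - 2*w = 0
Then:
No Solution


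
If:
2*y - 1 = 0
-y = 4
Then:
No Solution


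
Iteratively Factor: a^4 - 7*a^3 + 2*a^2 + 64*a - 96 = (a - 2)*(a^3 - 5*a^2 - 8*a + 48) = (a - 4)*(a - 2)*(a^2 - a - 12) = (a - 4)*(a - 2)*(a + 3)*(a - 4)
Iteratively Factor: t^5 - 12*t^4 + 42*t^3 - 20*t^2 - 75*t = (t - 5)*(t^4 - 7*t^3 + 7*t^2 + 15*t) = t*(t - 5)*(t^3 - 7*t^2 + 7*t + 15) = t*(t - 5)^2*(t^2 - 2*t - 3) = t*(t - 5)^2*(t + 1)*(t - 3)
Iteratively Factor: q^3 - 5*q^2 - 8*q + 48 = (q - 4)*(q^2 - q - 12) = (q - 4)^2*(q + 3)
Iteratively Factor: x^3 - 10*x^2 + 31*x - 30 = (x - 2)*(x^2 - 8*x + 15) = (x - 3)*(x - 2)*(x - 5)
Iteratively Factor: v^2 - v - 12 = (v + 3)*(v - 4)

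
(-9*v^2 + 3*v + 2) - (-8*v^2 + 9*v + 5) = -v^2 - 6*v - 3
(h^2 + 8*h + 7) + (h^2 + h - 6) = 2*h^2 + 9*h + 1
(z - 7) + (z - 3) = 2*z - 10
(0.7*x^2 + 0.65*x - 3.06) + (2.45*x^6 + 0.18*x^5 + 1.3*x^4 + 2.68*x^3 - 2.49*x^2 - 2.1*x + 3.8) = 2.45*x^6 + 0.18*x^5 + 1.3*x^4 + 2.68*x^3 - 1.79*x^2 - 1.45*x + 0.74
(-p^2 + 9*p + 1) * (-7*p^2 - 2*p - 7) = 7*p^4 - 61*p^3 - 18*p^2 - 65*p - 7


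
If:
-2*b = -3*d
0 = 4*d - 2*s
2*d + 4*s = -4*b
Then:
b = 0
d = 0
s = 0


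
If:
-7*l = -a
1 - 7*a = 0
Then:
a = 1/7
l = 1/49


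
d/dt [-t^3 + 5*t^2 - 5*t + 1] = -3*t^2 + 10*t - 5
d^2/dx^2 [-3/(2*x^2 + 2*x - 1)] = 12*(2*x^2 + 2*x - 2*(2*x + 1)^2 - 1)/(2*x^2 + 2*x - 1)^3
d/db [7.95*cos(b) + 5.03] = -7.95*sin(b)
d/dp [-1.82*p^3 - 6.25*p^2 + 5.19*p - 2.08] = -5.46*p^2 - 12.5*p + 5.19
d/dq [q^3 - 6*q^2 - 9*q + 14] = 3*q^2 - 12*q - 9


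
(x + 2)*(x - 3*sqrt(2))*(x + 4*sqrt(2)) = x^3 + sqrt(2)*x^2 + 2*x^2 - 24*x + 2*sqrt(2)*x - 48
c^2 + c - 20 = (c - 4)*(c + 5)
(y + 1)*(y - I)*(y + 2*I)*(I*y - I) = I*y^4 - y^3 + I*y^2 + y - 2*I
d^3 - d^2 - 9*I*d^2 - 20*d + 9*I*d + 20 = (d - 1)*(d - 5*I)*(d - 4*I)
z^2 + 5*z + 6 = (z + 2)*(z + 3)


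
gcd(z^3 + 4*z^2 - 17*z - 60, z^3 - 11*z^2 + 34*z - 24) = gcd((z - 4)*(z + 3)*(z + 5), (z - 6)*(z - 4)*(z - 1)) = z - 4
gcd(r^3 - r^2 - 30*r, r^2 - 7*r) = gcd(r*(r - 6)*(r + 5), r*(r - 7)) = r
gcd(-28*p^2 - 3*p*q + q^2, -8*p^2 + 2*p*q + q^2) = 4*p + q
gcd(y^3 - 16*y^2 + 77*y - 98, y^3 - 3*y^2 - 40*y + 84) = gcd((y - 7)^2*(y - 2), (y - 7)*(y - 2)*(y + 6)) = y^2 - 9*y + 14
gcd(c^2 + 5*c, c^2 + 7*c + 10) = c + 5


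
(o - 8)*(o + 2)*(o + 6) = o^3 - 52*o - 96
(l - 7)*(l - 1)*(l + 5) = l^3 - 3*l^2 - 33*l + 35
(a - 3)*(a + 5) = a^2 + 2*a - 15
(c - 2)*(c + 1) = c^2 - c - 2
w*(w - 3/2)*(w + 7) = w^3 + 11*w^2/2 - 21*w/2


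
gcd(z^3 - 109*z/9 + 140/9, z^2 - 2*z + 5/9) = z - 5/3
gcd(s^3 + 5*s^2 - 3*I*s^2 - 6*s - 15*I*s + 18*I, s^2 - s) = s - 1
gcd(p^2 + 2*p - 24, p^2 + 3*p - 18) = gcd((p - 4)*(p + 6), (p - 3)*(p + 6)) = p + 6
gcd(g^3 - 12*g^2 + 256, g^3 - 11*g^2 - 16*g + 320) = g^2 - 16*g + 64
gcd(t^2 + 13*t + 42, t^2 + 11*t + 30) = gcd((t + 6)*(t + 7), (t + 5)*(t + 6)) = t + 6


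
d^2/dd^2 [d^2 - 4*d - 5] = 2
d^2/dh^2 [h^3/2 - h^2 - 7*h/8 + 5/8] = 3*h - 2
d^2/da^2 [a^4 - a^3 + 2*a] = 6*a*(2*a - 1)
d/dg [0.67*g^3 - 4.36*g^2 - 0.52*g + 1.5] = 2.01*g^2 - 8.72*g - 0.52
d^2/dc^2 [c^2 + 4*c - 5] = 2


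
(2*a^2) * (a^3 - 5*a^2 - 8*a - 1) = 2*a^5 - 10*a^4 - 16*a^3 - 2*a^2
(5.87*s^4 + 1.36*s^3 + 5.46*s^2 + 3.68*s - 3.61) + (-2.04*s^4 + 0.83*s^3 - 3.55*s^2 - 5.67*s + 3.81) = 3.83*s^4 + 2.19*s^3 + 1.91*s^2 - 1.99*s + 0.2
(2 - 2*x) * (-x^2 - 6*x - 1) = 2*x^3 + 10*x^2 - 10*x - 2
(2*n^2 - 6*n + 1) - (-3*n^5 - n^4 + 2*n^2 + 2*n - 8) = 3*n^5 + n^4 - 8*n + 9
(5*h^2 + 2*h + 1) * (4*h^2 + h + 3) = 20*h^4 + 13*h^3 + 21*h^2 + 7*h + 3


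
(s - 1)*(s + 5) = s^2 + 4*s - 5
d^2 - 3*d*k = d*(d - 3*k)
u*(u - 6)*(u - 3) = u^3 - 9*u^2 + 18*u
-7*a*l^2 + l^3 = l^2*(-7*a + l)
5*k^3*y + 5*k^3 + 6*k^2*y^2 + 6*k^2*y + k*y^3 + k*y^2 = (k + y)*(5*k + y)*(k*y + k)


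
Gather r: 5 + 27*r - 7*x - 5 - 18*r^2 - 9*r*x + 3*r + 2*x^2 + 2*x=-18*r^2 + r*(30 - 9*x) + 2*x^2 - 5*x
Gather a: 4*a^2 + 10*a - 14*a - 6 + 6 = 4*a^2 - 4*a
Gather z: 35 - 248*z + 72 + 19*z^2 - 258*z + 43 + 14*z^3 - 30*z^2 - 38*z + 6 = 14*z^3 - 11*z^2 - 544*z + 156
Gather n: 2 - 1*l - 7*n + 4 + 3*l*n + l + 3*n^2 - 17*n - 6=3*n^2 + n*(3*l - 24)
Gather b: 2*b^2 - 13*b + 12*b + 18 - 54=2*b^2 - b - 36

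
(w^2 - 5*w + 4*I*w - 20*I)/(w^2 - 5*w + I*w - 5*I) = (w + 4*I)/(w + I)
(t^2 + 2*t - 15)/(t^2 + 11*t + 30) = (t - 3)/(t + 6)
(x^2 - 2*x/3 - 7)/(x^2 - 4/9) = 3*(3*x^2 - 2*x - 21)/(9*x^2 - 4)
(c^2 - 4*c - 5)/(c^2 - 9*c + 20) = (c + 1)/(c - 4)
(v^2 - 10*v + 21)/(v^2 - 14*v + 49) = (v - 3)/(v - 7)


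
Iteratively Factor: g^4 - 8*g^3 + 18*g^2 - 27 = (g - 3)*(g^3 - 5*g^2 + 3*g + 9) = (g - 3)^2*(g^2 - 2*g - 3) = (g - 3)^2*(g + 1)*(g - 3)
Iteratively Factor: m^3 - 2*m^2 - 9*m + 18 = (m + 3)*(m^2 - 5*m + 6) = (m - 2)*(m + 3)*(m - 3)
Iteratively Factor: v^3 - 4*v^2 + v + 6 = (v - 3)*(v^2 - v - 2) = (v - 3)*(v - 2)*(v + 1)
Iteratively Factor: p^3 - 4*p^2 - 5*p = (p)*(p^2 - 4*p - 5) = p*(p + 1)*(p - 5)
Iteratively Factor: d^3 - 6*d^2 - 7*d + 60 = (d + 3)*(d^2 - 9*d + 20) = (d - 5)*(d + 3)*(d - 4)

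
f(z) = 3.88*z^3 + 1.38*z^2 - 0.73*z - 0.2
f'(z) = 11.64*z^2 + 2.76*z - 0.73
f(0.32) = -0.17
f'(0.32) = 1.35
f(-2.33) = -40.09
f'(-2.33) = 56.03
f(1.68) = 20.87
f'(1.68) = 36.76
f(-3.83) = -195.15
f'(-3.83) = 159.45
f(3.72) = 215.92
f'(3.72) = 170.62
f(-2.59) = -56.46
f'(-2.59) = 70.20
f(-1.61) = -11.64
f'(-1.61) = 25.00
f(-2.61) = -57.88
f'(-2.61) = 71.36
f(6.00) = 883.18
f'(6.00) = 434.87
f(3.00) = 114.79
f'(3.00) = 112.31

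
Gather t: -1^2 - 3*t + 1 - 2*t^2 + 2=-2*t^2 - 3*t + 2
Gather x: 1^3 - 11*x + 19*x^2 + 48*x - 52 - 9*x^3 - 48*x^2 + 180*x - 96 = -9*x^3 - 29*x^2 + 217*x - 147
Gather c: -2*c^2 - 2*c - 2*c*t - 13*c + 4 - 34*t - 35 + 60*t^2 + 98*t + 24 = -2*c^2 + c*(-2*t - 15) + 60*t^2 + 64*t - 7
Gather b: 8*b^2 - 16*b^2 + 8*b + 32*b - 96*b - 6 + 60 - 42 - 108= -8*b^2 - 56*b - 96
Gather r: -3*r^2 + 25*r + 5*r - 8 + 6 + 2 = -3*r^2 + 30*r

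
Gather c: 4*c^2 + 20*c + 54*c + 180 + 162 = 4*c^2 + 74*c + 342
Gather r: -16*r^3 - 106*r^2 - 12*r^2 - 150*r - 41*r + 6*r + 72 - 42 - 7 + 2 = -16*r^3 - 118*r^2 - 185*r + 25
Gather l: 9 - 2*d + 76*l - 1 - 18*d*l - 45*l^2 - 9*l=-2*d - 45*l^2 + l*(67 - 18*d) + 8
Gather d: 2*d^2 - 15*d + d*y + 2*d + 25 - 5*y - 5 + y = 2*d^2 + d*(y - 13) - 4*y + 20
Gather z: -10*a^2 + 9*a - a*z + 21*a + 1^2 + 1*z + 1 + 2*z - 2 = -10*a^2 + 30*a + z*(3 - a)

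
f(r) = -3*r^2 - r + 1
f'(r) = -6*r - 1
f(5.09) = -81.81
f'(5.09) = -31.54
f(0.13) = 0.82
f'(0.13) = -1.78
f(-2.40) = -13.88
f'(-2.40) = 13.40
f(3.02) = -29.38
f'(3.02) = -19.12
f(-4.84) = -64.44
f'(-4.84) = 28.04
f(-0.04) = 1.04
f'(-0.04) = -0.76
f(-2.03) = -9.33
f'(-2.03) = 11.18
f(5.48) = -94.57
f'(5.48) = -33.88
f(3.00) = -29.00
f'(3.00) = -19.00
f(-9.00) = -233.00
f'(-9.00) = 53.00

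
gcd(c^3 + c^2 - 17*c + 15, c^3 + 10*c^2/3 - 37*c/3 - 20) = c^2 + 2*c - 15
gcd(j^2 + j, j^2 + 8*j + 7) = j + 1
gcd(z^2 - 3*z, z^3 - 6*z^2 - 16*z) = z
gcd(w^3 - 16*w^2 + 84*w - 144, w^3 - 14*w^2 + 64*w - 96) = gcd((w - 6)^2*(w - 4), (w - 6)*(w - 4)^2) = w^2 - 10*w + 24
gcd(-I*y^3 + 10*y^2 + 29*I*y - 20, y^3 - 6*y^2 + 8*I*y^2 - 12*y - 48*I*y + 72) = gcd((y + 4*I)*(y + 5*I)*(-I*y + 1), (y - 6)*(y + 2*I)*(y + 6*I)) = 1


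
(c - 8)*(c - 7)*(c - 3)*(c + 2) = c^4 - 16*c^3 + 65*c^2 + 34*c - 336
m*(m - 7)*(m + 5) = m^3 - 2*m^2 - 35*m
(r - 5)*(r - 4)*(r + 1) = r^3 - 8*r^2 + 11*r + 20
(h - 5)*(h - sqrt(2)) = h^2 - 5*h - sqrt(2)*h + 5*sqrt(2)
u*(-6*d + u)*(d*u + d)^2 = -6*d^3*u^3 - 12*d^3*u^2 - 6*d^3*u + d^2*u^4 + 2*d^2*u^3 + d^2*u^2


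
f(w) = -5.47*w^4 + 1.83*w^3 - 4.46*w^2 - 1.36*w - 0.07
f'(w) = -21.88*w^3 + 5.49*w^2 - 8.92*w - 1.36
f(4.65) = -2476.24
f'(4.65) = -2124.05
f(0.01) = -0.08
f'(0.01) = -1.45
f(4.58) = -2330.89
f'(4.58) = -2029.11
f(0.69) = -3.77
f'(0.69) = -12.09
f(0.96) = -8.51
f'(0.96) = -24.22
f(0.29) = -0.83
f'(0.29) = -4.02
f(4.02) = -1387.26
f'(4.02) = -1369.93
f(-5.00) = -3752.27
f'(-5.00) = 2915.49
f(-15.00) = -284078.17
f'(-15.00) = 75212.69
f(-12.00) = -117214.15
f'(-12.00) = 38704.88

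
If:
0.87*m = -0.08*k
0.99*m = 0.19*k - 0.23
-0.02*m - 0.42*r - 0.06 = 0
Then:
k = 0.82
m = -0.08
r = -0.14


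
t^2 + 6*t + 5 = (t + 1)*(t + 5)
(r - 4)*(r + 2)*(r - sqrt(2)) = r^3 - 2*r^2 - sqrt(2)*r^2 - 8*r + 2*sqrt(2)*r + 8*sqrt(2)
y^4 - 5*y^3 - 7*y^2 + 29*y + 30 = (y - 5)*(y - 3)*(y + 1)*(y + 2)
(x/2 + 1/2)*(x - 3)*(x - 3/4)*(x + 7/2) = x^4/2 + 3*x^3/8 - 89*x^2/16 - 3*x/2 + 63/16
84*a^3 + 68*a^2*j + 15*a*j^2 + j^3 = (2*a + j)*(6*a + j)*(7*a + j)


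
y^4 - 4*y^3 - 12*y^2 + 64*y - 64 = (y - 4)*(y - 2)^2*(y + 4)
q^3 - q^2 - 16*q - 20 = (q - 5)*(q + 2)^2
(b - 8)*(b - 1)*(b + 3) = b^3 - 6*b^2 - 19*b + 24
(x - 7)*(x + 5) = x^2 - 2*x - 35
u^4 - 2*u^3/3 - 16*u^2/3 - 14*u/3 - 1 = (u - 3)*(u + 1/3)*(u + 1)^2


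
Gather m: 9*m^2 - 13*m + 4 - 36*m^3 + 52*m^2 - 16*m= -36*m^3 + 61*m^2 - 29*m + 4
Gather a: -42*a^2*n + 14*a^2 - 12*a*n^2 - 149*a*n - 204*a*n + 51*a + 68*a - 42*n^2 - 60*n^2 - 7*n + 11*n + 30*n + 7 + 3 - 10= a^2*(14 - 42*n) + a*(-12*n^2 - 353*n + 119) - 102*n^2 + 34*n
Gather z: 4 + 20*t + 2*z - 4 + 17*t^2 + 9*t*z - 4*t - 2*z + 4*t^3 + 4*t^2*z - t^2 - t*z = 4*t^3 + 16*t^2 + 16*t + z*(4*t^2 + 8*t)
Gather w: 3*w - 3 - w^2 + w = -w^2 + 4*w - 3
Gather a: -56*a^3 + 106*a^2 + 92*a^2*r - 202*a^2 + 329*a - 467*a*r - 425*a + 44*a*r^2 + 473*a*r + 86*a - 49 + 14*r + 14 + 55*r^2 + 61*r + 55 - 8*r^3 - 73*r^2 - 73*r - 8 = -56*a^3 + a^2*(92*r - 96) + a*(44*r^2 + 6*r - 10) - 8*r^3 - 18*r^2 + 2*r + 12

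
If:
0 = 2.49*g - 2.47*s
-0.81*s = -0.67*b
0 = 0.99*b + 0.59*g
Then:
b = 0.00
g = 0.00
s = 0.00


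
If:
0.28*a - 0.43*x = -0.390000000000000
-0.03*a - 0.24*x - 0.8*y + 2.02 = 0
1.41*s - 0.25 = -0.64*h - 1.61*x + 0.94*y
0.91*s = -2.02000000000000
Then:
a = 9.67540574282147 - 4.29463171036205*y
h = 8.50370630461923*y - 12.8496372151569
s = -2.22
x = 7.20724094881398 - 2.79650436953808*y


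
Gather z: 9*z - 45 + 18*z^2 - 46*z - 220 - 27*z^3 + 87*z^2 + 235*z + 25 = -27*z^3 + 105*z^2 + 198*z - 240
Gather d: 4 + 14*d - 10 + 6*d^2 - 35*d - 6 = 6*d^2 - 21*d - 12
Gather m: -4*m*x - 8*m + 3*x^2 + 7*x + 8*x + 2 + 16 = m*(-4*x - 8) + 3*x^2 + 15*x + 18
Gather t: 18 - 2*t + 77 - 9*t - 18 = 77 - 11*t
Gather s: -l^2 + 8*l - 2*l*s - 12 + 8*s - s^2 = -l^2 + 8*l - s^2 + s*(8 - 2*l) - 12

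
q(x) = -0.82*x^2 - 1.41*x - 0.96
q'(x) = -1.64*x - 1.41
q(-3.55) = -6.29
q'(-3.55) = 4.41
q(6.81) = -48.59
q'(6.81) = -12.58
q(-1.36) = -0.56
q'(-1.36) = 0.82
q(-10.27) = -72.97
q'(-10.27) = 15.43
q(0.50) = -1.87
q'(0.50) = -2.23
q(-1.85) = -1.16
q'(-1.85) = 1.62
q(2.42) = -9.17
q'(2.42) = -5.38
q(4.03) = -19.96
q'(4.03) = -8.02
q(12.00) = -135.96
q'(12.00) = -21.09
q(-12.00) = -102.12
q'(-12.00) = 18.27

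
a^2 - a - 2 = (a - 2)*(a + 1)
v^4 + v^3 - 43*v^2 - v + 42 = (v - 6)*(v - 1)*(v + 1)*(v + 7)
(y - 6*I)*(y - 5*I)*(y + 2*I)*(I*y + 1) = I*y^4 + 10*y^3 - 17*I*y^2 + 52*y - 60*I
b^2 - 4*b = b*(b - 4)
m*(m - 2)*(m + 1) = m^3 - m^2 - 2*m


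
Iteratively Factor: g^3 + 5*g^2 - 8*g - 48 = (g + 4)*(g^2 + g - 12) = (g - 3)*(g + 4)*(g + 4)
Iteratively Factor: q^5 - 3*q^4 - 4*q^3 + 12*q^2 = (q)*(q^4 - 3*q^3 - 4*q^2 + 12*q) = q^2*(q^3 - 3*q^2 - 4*q + 12) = q^2*(q - 2)*(q^2 - q - 6) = q^2*(q - 3)*(q - 2)*(q + 2)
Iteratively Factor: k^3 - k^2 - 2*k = (k)*(k^2 - k - 2) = k*(k - 2)*(k + 1)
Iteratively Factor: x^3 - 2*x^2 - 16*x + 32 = (x + 4)*(x^2 - 6*x + 8) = (x - 2)*(x + 4)*(x - 4)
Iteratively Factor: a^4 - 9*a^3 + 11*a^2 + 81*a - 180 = (a - 5)*(a^3 - 4*a^2 - 9*a + 36) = (a - 5)*(a - 3)*(a^2 - a - 12) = (a - 5)*(a - 4)*(a - 3)*(a + 3)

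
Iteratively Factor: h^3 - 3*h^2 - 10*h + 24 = (h - 2)*(h^2 - h - 12) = (h - 4)*(h - 2)*(h + 3)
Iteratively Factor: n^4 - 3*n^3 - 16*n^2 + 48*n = (n + 4)*(n^3 - 7*n^2 + 12*n) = n*(n + 4)*(n^2 - 7*n + 12) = n*(n - 4)*(n + 4)*(n - 3)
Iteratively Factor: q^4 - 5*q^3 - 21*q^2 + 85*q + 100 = (q + 1)*(q^3 - 6*q^2 - 15*q + 100) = (q + 1)*(q + 4)*(q^2 - 10*q + 25) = (q - 5)*(q + 1)*(q + 4)*(q - 5)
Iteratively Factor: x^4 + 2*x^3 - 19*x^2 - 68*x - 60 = (x + 2)*(x^3 - 19*x - 30) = (x - 5)*(x + 2)*(x^2 + 5*x + 6) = (x - 5)*(x + 2)*(x + 3)*(x + 2)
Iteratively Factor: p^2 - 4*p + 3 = (p - 1)*(p - 3)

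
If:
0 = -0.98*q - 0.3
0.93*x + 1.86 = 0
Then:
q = -0.31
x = -2.00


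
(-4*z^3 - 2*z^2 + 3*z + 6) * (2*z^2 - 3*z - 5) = -8*z^5 + 8*z^4 + 32*z^3 + 13*z^2 - 33*z - 30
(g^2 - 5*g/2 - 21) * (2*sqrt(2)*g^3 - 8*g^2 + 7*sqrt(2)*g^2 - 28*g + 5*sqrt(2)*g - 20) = 2*sqrt(2)*g^5 - 8*g^4 + 2*sqrt(2)*g^4 - 109*sqrt(2)*g^3/2 - 8*g^3 - 319*sqrt(2)*g^2/2 + 218*g^2 - 105*sqrt(2)*g + 638*g + 420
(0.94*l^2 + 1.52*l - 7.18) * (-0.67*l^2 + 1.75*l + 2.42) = -0.6298*l^4 + 0.6266*l^3 + 9.7454*l^2 - 8.8866*l - 17.3756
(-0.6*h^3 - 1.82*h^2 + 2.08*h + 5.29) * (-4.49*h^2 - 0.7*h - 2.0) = 2.694*h^5 + 8.5918*h^4 - 6.8652*h^3 - 21.5681*h^2 - 7.863*h - 10.58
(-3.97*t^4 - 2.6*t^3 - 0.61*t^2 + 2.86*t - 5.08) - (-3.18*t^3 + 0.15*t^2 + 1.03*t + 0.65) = -3.97*t^4 + 0.58*t^3 - 0.76*t^2 + 1.83*t - 5.73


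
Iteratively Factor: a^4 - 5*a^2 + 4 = (a - 2)*(a^3 + 2*a^2 - a - 2) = (a - 2)*(a + 1)*(a^2 + a - 2) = (a - 2)*(a + 1)*(a + 2)*(a - 1)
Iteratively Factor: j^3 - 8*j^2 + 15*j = (j - 3)*(j^2 - 5*j) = (j - 5)*(j - 3)*(j)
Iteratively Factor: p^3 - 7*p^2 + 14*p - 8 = (p - 1)*(p^2 - 6*p + 8) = (p - 4)*(p - 1)*(p - 2)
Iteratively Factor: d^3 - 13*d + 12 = (d - 3)*(d^2 + 3*d - 4) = (d - 3)*(d + 4)*(d - 1)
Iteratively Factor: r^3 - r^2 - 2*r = (r - 2)*(r^2 + r) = r*(r - 2)*(r + 1)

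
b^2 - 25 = (b - 5)*(b + 5)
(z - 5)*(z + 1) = z^2 - 4*z - 5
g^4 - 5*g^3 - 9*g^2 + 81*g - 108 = (g - 3)^3*(g + 4)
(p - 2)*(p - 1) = p^2 - 3*p + 2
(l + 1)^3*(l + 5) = l^4 + 8*l^3 + 18*l^2 + 16*l + 5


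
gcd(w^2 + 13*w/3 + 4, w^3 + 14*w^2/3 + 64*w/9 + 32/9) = w + 4/3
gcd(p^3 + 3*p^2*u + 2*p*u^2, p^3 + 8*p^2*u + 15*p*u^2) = p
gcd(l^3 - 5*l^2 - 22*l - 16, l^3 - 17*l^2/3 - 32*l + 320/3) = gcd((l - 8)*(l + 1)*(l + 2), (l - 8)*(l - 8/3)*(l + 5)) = l - 8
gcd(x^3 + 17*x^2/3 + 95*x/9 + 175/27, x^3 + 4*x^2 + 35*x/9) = x^2 + 4*x + 35/9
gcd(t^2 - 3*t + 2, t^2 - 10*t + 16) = t - 2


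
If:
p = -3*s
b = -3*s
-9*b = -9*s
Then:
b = 0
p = 0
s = 0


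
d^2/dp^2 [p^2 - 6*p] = 2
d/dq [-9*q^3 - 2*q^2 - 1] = q*(-27*q - 4)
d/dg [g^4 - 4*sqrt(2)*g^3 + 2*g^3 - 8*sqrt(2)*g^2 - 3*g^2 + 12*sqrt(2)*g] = 4*g^3 - 12*sqrt(2)*g^2 + 6*g^2 - 16*sqrt(2)*g - 6*g + 12*sqrt(2)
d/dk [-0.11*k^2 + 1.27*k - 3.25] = 1.27 - 0.22*k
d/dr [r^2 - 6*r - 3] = 2*r - 6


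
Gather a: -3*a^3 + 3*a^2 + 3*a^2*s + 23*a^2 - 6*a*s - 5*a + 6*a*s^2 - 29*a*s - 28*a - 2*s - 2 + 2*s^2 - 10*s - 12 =-3*a^3 + a^2*(3*s + 26) + a*(6*s^2 - 35*s - 33) + 2*s^2 - 12*s - 14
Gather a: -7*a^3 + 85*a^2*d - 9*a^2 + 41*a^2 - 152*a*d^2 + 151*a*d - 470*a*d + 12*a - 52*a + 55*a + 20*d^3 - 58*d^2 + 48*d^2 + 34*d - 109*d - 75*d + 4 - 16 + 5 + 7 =-7*a^3 + a^2*(85*d + 32) + a*(-152*d^2 - 319*d + 15) + 20*d^3 - 10*d^2 - 150*d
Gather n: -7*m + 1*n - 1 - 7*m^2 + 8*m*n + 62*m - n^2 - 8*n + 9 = -7*m^2 + 55*m - n^2 + n*(8*m - 7) + 8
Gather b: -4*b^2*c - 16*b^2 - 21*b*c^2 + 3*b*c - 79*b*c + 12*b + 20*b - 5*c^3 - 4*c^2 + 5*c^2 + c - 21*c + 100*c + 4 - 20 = b^2*(-4*c - 16) + b*(-21*c^2 - 76*c + 32) - 5*c^3 + c^2 + 80*c - 16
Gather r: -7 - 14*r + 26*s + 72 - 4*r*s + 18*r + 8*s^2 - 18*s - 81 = r*(4 - 4*s) + 8*s^2 + 8*s - 16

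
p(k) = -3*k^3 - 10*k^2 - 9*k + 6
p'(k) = -9*k^2 - 20*k - 9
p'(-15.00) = -1734.00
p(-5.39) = 233.76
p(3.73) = -322.38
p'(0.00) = -9.00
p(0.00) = 6.00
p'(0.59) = -23.93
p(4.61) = -541.93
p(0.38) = 0.97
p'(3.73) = -208.82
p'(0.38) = -17.90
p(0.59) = -3.41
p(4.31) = -458.74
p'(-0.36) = -2.97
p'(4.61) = -292.47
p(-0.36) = 8.08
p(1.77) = -57.89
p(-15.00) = 8016.00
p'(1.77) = -72.60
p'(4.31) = -262.38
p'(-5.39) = -162.67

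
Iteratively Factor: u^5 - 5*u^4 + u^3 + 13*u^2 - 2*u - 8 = (u + 1)*(u^4 - 6*u^3 + 7*u^2 + 6*u - 8) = (u - 2)*(u + 1)*(u^3 - 4*u^2 - u + 4) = (u - 2)*(u + 1)^2*(u^2 - 5*u + 4) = (u - 2)*(u - 1)*(u + 1)^2*(u - 4)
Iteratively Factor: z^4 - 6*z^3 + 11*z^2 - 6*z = (z - 2)*(z^3 - 4*z^2 + 3*z) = z*(z - 2)*(z^2 - 4*z + 3) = z*(z - 2)*(z - 1)*(z - 3)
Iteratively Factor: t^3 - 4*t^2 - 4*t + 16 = (t - 2)*(t^2 - 2*t - 8) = (t - 2)*(t + 2)*(t - 4)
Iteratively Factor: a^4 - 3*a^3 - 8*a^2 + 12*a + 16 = (a - 2)*(a^3 - a^2 - 10*a - 8) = (a - 4)*(a - 2)*(a^2 + 3*a + 2) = (a - 4)*(a - 2)*(a + 1)*(a + 2)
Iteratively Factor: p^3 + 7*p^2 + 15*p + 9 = (p + 3)*(p^2 + 4*p + 3) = (p + 1)*(p + 3)*(p + 3)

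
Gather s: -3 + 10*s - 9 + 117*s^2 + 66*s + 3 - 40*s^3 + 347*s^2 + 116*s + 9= -40*s^3 + 464*s^2 + 192*s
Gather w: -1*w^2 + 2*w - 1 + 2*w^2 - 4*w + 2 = w^2 - 2*w + 1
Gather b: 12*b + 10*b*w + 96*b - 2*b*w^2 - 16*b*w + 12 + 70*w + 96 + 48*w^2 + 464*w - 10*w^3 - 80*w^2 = b*(-2*w^2 - 6*w + 108) - 10*w^3 - 32*w^2 + 534*w + 108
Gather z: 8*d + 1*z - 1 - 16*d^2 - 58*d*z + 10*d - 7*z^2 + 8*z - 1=-16*d^2 + 18*d - 7*z^2 + z*(9 - 58*d) - 2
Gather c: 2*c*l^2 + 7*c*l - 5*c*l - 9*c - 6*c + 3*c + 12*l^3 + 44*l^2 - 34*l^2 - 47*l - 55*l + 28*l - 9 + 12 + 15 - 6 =c*(2*l^2 + 2*l - 12) + 12*l^3 + 10*l^2 - 74*l + 12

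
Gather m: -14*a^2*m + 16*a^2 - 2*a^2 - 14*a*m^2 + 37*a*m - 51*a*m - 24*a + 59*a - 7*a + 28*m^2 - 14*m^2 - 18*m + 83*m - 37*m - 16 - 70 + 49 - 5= 14*a^2 + 28*a + m^2*(14 - 14*a) + m*(-14*a^2 - 14*a + 28) - 42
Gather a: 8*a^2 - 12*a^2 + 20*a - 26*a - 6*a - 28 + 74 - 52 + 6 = -4*a^2 - 12*a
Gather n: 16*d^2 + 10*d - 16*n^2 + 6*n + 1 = 16*d^2 + 10*d - 16*n^2 + 6*n + 1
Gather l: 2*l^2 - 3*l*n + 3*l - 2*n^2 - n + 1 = 2*l^2 + l*(3 - 3*n) - 2*n^2 - n + 1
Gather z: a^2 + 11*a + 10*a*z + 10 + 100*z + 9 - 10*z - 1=a^2 + 11*a + z*(10*a + 90) + 18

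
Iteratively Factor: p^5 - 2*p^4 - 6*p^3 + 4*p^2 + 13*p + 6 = (p + 1)*(p^4 - 3*p^3 - 3*p^2 + 7*p + 6) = (p - 2)*(p + 1)*(p^3 - p^2 - 5*p - 3) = (p - 2)*(p + 1)^2*(p^2 - 2*p - 3) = (p - 3)*(p - 2)*(p + 1)^2*(p + 1)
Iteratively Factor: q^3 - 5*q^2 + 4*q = (q)*(q^2 - 5*q + 4) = q*(q - 4)*(q - 1)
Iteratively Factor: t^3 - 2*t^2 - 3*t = (t)*(t^2 - 2*t - 3) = t*(t - 3)*(t + 1)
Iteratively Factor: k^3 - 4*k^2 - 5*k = (k)*(k^2 - 4*k - 5) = k*(k + 1)*(k - 5)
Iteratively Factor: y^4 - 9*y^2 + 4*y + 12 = (y + 3)*(y^3 - 3*y^2 + 4) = (y - 2)*(y + 3)*(y^2 - y - 2) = (y - 2)^2*(y + 3)*(y + 1)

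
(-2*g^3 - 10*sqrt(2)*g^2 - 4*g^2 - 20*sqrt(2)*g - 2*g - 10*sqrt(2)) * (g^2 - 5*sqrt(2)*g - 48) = -2*g^5 - 4*g^4 + 194*g^3 + 392*g^2 + 480*sqrt(2)*g^2 + 196*g + 960*sqrt(2)*g + 480*sqrt(2)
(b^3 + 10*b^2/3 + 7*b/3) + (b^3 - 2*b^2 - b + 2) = 2*b^3 + 4*b^2/3 + 4*b/3 + 2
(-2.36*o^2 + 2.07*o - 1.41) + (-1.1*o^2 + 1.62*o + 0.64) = -3.46*o^2 + 3.69*o - 0.77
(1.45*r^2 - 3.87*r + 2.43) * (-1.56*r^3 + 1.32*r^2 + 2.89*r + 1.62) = -2.262*r^5 + 7.9512*r^4 - 4.7087*r^3 - 5.6277*r^2 + 0.753299999999999*r + 3.9366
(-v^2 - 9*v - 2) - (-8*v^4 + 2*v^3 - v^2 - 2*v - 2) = 8*v^4 - 2*v^3 - 7*v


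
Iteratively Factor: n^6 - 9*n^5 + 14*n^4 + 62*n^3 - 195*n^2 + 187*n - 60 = (n - 5)*(n^5 - 4*n^4 - 6*n^3 + 32*n^2 - 35*n + 12) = (n - 5)*(n - 4)*(n^4 - 6*n^2 + 8*n - 3) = (n - 5)*(n - 4)*(n - 1)*(n^3 + n^2 - 5*n + 3) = (n - 5)*(n - 4)*(n - 1)^2*(n^2 + 2*n - 3) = (n - 5)*(n - 4)*(n - 1)^2*(n + 3)*(n - 1)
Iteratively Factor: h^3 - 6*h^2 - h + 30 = (h - 3)*(h^2 - 3*h - 10) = (h - 3)*(h + 2)*(h - 5)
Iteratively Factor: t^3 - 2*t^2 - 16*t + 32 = (t - 4)*(t^2 + 2*t - 8) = (t - 4)*(t + 4)*(t - 2)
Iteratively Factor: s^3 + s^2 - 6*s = (s - 2)*(s^2 + 3*s) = (s - 2)*(s + 3)*(s)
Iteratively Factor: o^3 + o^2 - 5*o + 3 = (o - 1)*(o^2 + 2*o - 3) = (o - 1)^2*(o + 3)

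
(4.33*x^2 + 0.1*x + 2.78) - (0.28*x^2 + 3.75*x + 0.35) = 4.05*x^2 - 3.65*x + 2.43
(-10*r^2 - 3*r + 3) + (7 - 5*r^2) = -15*r^2 - 3*r + 10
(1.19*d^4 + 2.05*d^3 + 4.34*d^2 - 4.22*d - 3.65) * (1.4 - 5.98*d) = -7.1162*d^5 - 10.593*d^4 - 23.0832*d^3 + 31.3116*d^2 + 15.919*d - 5.11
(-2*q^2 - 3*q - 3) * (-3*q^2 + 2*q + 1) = 6*q^4 + 5*q^3 + q^2 - 9*q - 3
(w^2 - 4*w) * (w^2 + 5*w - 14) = w^4 + w^3 - 34*w^2 + 56*w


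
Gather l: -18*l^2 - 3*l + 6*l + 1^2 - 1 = -18*l^2 + 3*l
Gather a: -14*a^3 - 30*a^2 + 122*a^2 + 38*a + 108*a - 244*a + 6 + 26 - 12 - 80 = -14*a^3 + 92*a^2 - 98*a - 60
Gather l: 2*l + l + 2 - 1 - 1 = 3*l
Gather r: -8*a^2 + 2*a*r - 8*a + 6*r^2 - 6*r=-8*a^2 - 8*a + 6*r^2 + r*(2*a - 6)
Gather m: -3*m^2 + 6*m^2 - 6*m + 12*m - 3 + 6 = 3*m^2 + 6*m + 3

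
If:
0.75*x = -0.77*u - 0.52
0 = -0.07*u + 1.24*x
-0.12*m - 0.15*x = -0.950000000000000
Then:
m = 7.96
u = -0.64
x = -0.04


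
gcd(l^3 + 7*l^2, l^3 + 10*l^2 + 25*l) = l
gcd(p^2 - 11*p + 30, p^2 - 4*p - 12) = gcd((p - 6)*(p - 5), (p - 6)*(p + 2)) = p - 6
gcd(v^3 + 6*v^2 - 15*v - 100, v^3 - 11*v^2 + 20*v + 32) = v - 4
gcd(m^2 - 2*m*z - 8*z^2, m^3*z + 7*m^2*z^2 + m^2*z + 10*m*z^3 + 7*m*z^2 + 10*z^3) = m + 2*z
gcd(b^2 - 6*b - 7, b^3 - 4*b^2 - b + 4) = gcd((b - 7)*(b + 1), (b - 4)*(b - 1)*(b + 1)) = b + 1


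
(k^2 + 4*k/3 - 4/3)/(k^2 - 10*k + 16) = (3*k^2 + 4*k - 4)/(3*(k^2 - 10*k + 16))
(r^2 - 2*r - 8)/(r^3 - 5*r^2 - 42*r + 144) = (r^2 - 2*r - 8)/(r^3 - 5*r^2 - 42*r + 144)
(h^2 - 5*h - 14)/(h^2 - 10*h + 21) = (h + 2)/(h - 3)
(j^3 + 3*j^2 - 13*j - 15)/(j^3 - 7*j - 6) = (j + 5)/(j + 2)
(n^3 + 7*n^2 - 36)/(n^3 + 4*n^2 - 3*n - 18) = (n + 6)/(n + 3)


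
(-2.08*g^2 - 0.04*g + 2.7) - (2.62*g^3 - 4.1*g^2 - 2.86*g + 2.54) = -2.62*g^3 + 2.02*g^2 + 2.82*g + 0.16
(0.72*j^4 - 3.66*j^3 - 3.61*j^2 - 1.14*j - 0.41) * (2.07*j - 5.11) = 1.4904*j^5 - 11.2554*j^4 + 11.2299*j^3 + 16.0873*j^2 + 4.9767*j + 2.0951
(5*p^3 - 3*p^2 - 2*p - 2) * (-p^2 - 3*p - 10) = -5*p^5 - 12*p^4 - 39*p^3 + 38*p^2 + 26*p + 20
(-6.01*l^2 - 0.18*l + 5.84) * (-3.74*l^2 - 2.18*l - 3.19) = 22.4774*l^4 + 13.775*l^3 - 2.2773*l^2 - 12.157*l - 18.6296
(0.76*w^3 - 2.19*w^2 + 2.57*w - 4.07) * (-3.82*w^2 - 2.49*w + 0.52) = -2.9032*w^5 + 6.4734*w^4 - 3.9691*w^3 + 8.0093*w^2 + 11.4707*w - 2.1164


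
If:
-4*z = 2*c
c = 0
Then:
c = 0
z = 0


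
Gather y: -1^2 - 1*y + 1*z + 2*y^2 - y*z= 2*y^2 + y*(-z - 1) + z - 1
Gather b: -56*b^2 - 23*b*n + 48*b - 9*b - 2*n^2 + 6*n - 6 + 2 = -56*b^2 + b*(39 - 23*n) - 2*n^2 + 6*n - 4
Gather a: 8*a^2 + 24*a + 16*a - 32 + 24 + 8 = 8*a^2 + 40*a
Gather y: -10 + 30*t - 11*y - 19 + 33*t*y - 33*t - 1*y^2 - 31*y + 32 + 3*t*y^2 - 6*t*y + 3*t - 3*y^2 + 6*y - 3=y^2*(3*t - 4) + y*(27*t - 36)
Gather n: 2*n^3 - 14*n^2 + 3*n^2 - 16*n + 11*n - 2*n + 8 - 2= 2*n^3 - 11*n^2 - 7*n + 6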